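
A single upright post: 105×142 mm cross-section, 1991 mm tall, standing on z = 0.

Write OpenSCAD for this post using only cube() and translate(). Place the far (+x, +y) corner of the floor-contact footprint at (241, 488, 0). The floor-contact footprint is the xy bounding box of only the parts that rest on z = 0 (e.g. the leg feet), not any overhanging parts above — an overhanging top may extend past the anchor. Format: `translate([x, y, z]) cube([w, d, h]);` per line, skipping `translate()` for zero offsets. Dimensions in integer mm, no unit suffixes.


translate([136, 346, 0]) cube([105, 142, 1991]);


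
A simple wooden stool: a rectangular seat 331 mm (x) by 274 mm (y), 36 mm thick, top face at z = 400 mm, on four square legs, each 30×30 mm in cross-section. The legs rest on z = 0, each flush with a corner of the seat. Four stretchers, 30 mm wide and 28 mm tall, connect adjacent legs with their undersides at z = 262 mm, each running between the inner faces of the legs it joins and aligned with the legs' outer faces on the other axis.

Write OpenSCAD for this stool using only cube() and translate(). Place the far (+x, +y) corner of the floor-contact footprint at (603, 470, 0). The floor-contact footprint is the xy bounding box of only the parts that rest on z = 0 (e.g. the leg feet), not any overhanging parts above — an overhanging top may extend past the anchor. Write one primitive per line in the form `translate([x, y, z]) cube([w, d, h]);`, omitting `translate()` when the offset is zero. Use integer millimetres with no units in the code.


translate([272, 196, 364]) cube([331, 274, 36]);
translate([272, 196, 0]) cube([30, 30, 364]);
translate([573, 196, 0]) cube([30, 30, 364]);
translate([272, 440, 0]) cube([30, 30, 364]);
translate([573, 440, 0]) cube([30, 30, 364]);
translate([302, 196, 262]) cube([271, 30, 28]);
translate([302, 440, 262]) cube([271, 30, 28]);
translate([272, 226, 262]) cube([30, 214, 28]);
translate([573, 226, 262]) cube([30, 214, 28]);


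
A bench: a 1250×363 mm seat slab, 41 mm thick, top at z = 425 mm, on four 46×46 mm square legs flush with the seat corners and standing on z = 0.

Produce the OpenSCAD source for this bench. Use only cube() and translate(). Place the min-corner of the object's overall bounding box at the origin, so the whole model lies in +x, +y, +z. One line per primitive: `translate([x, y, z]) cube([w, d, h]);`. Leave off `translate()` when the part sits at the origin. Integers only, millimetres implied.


// leg_h = 425 − 41 = 384
translate([0, 0, 384]) cube([1250, 363, 41]);
cube([46, 46, 384]);
translate([0, 317, 0]) cube([46, 46, 384]);
translate([1204, 0, 0]) cube([46, 46, 384]);
translate([1204, 317, 0]) cube([46, 46, 384]);


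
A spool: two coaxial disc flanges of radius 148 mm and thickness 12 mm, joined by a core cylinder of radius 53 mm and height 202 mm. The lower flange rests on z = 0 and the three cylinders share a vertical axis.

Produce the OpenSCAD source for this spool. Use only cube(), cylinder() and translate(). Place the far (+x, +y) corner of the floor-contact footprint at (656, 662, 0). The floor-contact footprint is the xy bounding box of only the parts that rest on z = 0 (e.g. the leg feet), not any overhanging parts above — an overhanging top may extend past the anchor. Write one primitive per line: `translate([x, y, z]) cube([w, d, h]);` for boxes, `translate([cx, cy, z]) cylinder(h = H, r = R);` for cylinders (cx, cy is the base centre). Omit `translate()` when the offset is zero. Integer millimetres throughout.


translate([508, 514, 0]) cylinder(h = 12, r = 148);
translate([508, 514, 12]) cylinder(h = 202, r = 53);
translate([508, 514, 214]) cylinder(h = 12, r = 148);


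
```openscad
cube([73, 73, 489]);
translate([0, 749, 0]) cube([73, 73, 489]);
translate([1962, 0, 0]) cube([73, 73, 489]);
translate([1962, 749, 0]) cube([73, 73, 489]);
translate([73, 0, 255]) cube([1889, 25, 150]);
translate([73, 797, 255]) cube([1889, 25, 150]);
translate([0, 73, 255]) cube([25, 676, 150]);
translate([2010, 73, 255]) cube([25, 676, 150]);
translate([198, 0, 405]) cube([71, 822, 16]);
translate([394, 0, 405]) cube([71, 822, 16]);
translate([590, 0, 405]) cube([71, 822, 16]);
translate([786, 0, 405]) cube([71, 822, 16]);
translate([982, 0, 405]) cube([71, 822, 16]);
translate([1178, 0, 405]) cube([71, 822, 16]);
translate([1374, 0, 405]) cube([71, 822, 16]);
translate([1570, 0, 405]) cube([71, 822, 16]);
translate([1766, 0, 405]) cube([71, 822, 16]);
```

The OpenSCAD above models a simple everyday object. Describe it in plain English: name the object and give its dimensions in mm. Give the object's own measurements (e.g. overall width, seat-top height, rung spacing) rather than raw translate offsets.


A bed frame 2035 mm long (x) by 822 mm wide (y). Four 73×73 mm corner posts, 489 mm tall, at the corners of the footprint. Four rails of 25 mm thickness and 150 mm height run between adjacent posts with their undersides at z = 255 mm, their outer faces flush with the outside of the frame (the two x-running rails run between the posts' inner faces; the two y-running rails run between the posts' inner faces). 9 slats, each 71 mm wide (x) and 16 mm thick, lie across the top of the two x-running rails, running the full 822 mm width of the frame in y; along x they sit between the end posts with a 125 mm gap after the −x posts and between neighbouring slats and before the +x posts.


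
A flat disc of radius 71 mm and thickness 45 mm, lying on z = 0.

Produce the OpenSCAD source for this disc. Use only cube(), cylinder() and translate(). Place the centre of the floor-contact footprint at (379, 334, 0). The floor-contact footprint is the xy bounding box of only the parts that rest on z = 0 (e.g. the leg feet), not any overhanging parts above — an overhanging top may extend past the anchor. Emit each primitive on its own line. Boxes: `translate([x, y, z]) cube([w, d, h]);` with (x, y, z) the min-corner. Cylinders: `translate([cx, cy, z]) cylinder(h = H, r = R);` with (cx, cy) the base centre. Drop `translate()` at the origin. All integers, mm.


translate([379, 334, 0]) cylinder(h = 45, r = 71);


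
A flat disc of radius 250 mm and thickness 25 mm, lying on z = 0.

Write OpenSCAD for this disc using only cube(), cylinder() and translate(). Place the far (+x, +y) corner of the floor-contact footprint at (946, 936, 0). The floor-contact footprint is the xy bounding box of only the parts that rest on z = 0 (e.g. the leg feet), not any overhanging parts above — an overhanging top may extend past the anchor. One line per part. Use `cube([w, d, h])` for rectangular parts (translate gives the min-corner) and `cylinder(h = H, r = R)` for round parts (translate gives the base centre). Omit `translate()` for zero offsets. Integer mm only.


translate([696, 686, 0]) cylinder(h = 25, r = 250);


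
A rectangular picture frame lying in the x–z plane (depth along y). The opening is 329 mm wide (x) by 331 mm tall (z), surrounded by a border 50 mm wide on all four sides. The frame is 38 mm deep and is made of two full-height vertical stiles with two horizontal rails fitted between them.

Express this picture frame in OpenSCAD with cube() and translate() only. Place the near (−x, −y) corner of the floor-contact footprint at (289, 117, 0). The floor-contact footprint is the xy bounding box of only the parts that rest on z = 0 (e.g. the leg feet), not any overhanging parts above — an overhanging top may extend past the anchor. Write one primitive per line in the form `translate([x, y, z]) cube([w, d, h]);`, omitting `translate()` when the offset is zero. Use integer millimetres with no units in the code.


translate([289, 117, 0]) cube([50, 38, 431]);
translate([668, 117, 0]) cube([50, 38, 431]);
translate([339, 117, 0]) cube([329, 38, 50]);
translate([339, 117, 381]) cube([329, 38, 50]);


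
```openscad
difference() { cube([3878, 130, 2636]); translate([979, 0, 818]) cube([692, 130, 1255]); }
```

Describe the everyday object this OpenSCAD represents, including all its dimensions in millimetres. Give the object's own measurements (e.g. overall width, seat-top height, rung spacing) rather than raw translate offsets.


A wall 3878 mm long (x), 130 mm thick (y), 2636 mm tall, with a rectangular window opening cut through it. The opening is 692 mm wide and 1255 mm tall; its sill is at z = 818 mm and its near (−x) edge is 979 mm from the wall's −x end. The opening passes through the full wall thickness.


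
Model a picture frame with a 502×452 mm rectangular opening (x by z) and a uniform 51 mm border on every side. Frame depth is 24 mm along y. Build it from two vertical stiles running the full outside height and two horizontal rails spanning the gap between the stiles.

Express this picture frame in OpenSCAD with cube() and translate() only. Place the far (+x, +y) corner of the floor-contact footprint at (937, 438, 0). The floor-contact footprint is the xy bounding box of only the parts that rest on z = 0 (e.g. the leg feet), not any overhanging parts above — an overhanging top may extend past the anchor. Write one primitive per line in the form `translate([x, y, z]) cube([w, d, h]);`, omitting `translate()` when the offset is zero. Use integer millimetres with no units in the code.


translate([333, 414, 0]) cube([51, 24, 554]);
translate([886, 414, 0]) cube([51, 24, 554]);
translate([384, 414, 0]) cube([502, 24, 51]);
translate([384, 414, 503]) cube([502, 24, 51]);


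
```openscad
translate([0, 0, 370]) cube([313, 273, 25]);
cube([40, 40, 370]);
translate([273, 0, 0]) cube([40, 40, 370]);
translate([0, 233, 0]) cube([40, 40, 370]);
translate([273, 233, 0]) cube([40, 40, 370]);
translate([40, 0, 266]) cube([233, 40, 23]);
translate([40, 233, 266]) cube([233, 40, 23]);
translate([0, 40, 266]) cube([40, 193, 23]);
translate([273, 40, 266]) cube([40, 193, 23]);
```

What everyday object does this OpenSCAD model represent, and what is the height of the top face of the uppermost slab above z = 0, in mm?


A stool. The seat height is 395 mm.

A 313×273×25 slab at z = 370 on four corner posts — a stool. The seat top is 370 + 25 = 395 mm.


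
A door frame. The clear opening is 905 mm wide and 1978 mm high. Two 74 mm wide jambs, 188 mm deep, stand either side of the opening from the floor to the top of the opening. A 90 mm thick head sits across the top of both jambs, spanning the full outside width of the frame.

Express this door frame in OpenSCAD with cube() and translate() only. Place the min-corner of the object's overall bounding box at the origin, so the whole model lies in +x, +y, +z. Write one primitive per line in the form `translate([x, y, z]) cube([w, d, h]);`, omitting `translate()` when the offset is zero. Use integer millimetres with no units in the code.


cube([74, 188, 1978]);
translate([979, 0, 0]) cube([74, 188, 1978]);
translate([0, 0, 1978]) cube([1053, 188, 90]);


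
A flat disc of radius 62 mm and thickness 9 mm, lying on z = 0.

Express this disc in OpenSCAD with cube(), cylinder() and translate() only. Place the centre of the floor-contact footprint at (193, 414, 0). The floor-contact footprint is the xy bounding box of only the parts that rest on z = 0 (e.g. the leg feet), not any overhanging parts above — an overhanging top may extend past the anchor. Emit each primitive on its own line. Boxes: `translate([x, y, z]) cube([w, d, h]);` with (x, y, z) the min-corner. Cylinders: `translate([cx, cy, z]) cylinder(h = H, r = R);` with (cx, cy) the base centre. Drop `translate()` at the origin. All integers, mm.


translate([193, 414, 0]) cylinder(h = 9, r = 62);


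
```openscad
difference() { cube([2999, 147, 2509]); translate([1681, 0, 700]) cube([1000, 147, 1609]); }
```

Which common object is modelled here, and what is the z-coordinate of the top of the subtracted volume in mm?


A wall with a window opening. The window head height is 2309 mm.

A wall with a rectangular opening subtracted — a window. Sill at z = 700, opening 1609 mm tall, so the head is at 700 + 1609 = 2309 mm.


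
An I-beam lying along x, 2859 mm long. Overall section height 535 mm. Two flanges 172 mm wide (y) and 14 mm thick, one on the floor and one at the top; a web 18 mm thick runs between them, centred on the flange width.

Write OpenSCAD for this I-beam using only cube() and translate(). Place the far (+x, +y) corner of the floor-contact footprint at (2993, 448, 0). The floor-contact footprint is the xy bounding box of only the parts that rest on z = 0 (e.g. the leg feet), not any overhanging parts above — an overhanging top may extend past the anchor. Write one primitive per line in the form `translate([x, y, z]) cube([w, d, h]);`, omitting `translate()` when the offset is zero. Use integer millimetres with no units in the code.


translate([134, 276, 0]) cube([2859, 172, 14]);
translate([134, 353, 14]) cube([2859, 18, 507]);
translate([134, 276, 521]) cube([2859, 172, 14]);


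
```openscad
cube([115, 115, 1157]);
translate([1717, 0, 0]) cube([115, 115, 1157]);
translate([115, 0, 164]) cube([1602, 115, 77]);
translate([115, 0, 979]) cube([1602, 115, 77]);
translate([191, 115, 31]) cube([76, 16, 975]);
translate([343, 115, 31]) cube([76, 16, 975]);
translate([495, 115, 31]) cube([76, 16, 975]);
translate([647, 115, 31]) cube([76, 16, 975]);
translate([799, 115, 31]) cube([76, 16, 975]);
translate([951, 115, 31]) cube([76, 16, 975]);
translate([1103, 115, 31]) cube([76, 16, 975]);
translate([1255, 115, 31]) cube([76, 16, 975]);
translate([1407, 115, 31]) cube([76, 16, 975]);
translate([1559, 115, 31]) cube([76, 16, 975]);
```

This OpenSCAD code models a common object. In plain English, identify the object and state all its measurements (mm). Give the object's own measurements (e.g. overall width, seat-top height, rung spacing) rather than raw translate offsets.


A fence section. Two 115×115 mm posts, 1157 mm tall, stand on the floor with a clear span of 1602 mm between their inner faces. Two horizontal rails of 115×77 mm section span the gap between the posts with their undersides at z = 164 mm and z = 979 mm, flush with the posts' −y face. 10 pickets, each 76 mm wide, 16 mm thick and 975 mm tall, are fixed to the +y face of the rails with their bottoms at z = 31 mm, spaced across the span with a 76 mm gap after the −x post and between neighbouring pickets, with 82 mm left before the +x post.


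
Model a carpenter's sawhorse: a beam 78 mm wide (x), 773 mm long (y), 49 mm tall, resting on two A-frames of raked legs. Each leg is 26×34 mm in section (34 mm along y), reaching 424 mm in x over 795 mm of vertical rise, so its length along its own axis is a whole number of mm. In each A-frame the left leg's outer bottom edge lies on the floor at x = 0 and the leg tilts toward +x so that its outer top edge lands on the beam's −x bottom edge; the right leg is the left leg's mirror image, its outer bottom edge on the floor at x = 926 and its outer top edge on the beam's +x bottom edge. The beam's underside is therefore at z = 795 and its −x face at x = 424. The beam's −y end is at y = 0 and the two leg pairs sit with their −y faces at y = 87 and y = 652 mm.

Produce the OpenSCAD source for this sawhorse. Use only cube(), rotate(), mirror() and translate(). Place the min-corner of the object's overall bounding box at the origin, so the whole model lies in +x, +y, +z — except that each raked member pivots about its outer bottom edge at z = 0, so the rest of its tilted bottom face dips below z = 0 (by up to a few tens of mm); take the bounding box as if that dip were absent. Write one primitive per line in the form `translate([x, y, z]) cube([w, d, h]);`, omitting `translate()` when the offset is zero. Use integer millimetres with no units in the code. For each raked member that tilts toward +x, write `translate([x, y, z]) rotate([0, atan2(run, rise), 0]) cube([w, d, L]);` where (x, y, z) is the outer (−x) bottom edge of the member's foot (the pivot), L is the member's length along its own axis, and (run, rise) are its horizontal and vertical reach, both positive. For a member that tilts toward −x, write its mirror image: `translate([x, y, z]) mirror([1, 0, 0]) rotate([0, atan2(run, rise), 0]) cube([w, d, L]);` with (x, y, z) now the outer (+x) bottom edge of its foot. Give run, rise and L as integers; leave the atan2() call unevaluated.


// leg length = √(424² + 795²) = 901
// right-leg outer foot x = 2·424 + 78 = 926
// beam min-corner = (424, 0, 795)
translate([424, 0, 795]) cube([78, 773, 49]);
translate([0, 87, 0]) rotate([0, atan2(424, 795), 0]) cube([26, 34, 901]);
translate([926, 87, 0]) mirror([1, 0, 0]) rotate([0, atan2(424, 795), 0]) cube([26, 34, 901]);
translate([0, 652, 0]) rotate([0, atan2(424, 795), 0]) cube([26, 34, 901]);
translate([926, 652, 0]) mirror([1, 0, 0]) rotate([0, atan2(424, 795), 0]) cube([26, 34, 901]);


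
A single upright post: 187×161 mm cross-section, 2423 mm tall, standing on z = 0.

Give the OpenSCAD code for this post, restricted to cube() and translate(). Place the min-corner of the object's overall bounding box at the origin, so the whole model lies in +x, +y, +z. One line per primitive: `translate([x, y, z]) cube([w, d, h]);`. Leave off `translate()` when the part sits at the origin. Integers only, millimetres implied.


cube([187, 161, 2423]);


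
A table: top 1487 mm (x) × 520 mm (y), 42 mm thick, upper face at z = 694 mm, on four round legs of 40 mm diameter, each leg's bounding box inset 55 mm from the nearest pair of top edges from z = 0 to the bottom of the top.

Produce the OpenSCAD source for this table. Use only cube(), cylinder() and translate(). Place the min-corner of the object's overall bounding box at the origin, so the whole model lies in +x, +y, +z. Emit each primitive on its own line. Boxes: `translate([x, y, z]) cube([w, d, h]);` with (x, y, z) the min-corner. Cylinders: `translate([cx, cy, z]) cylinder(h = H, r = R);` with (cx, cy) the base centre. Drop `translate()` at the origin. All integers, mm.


translate([0, 0, 652]) cube([1487, 520, 42]);
translate([75, 75, 0]) cylinder(h = 652, r = 20);
translate([1412, 75, 0]) cylinder(h = 652, r = 20);
translate([75, 445, 0]) cylinder(h = 652, r = 20);
translate([1412, 445, 0]) cylinder(h = 652, r = 20);


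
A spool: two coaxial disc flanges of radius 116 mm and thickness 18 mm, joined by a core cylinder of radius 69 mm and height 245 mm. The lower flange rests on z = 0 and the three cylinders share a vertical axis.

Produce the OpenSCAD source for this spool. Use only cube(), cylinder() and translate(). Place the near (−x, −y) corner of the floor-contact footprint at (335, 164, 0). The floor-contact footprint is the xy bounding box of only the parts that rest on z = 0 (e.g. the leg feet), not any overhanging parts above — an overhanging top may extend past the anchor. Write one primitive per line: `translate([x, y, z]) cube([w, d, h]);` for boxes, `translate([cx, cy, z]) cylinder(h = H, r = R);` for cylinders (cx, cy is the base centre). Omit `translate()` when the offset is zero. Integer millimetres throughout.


translate([451, 280, 0]) cylinder(h = 18, r = 116);
translate([451, 280, 18]) cylinder(h = 245, r = 69);
translate([451, 280, 263]) cylinder(h = 18, r = 116);


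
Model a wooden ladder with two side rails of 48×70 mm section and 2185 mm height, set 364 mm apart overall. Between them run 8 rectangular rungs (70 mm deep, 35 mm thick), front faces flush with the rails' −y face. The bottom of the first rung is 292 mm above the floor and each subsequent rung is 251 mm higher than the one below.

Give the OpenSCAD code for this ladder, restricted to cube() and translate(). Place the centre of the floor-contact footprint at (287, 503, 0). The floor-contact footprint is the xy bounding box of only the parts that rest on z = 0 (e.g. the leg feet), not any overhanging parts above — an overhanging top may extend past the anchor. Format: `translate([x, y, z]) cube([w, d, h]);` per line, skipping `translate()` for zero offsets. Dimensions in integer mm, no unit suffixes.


translate([105, 468, 0]) cube([48, 70, 2185]);
translate([421, 468, 0]) cube([48, 70, 2185]);
translate([153, 468, 292]) cube([268, 70, 35]);
translate([153, 468, 543]) cube([268, 70, 35]);
translate([153, 468, 794]) cube([268, 70, 35]);
translate([153, 468, 1045]) cube([268, 70, 35]);
translate([153, 468, 1296]) cube([268, 70, 35]);
translate([153, 468, 1547]) cube([268, 70, 35]);
translate([153, 468, 1798]) cube([268, 70, 35]);
translate([153, 468, 2049]) cube([268, 70, 35]);


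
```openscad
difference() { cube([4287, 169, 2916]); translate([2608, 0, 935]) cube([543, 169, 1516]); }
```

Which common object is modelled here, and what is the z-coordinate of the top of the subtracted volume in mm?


A wall with a window opening. The window head height is 2451 mm.

A wall with a rectangular opening subtracted — a window. Sill at z = 935, opening 1516 mm tall, so the head is at 935 + 1516 = 2451 mm.


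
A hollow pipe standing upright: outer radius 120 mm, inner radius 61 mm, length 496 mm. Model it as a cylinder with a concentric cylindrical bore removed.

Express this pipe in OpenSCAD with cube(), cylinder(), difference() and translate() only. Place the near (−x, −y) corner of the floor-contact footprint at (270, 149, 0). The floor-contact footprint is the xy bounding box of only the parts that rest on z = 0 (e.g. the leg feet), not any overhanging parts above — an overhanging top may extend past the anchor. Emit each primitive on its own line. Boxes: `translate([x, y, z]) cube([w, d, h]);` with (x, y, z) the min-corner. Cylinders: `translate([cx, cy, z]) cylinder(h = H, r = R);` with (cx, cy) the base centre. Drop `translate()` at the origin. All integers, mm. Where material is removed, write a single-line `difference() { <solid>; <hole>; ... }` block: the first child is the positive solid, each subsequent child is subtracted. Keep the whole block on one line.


difference() { translate([390, 269, 0]) cylinder(h = 496, r = 120); translate([390, 269, 0]) cylinder(h = 496, r = 61); }


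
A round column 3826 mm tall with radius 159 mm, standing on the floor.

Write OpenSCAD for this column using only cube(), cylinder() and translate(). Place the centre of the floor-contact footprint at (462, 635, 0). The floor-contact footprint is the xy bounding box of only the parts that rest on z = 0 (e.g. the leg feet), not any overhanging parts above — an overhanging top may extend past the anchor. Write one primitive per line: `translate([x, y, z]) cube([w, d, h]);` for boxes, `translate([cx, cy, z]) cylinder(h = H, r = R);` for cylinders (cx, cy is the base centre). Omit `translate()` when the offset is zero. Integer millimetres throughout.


translate([462, 635, 0]) cylinder(h = 3826, r = 159);


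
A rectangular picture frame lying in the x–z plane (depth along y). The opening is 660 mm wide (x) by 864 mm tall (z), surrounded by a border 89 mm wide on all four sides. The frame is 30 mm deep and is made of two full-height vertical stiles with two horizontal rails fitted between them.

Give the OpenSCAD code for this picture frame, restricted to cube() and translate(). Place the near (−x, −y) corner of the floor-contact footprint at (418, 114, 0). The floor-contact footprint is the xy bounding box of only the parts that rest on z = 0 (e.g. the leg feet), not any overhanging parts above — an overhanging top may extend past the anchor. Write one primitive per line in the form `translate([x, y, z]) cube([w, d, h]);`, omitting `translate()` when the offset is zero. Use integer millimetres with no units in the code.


translate([418, 114, 0]) cube([89, 30, 1042]);
translate([1167, 114, 0]) cube([89, 30, 1042]);
translate([507, 114, 0]) cube([660, 30, 89]);
translate([507, 114, 953]) cube([660, 30, 89]);


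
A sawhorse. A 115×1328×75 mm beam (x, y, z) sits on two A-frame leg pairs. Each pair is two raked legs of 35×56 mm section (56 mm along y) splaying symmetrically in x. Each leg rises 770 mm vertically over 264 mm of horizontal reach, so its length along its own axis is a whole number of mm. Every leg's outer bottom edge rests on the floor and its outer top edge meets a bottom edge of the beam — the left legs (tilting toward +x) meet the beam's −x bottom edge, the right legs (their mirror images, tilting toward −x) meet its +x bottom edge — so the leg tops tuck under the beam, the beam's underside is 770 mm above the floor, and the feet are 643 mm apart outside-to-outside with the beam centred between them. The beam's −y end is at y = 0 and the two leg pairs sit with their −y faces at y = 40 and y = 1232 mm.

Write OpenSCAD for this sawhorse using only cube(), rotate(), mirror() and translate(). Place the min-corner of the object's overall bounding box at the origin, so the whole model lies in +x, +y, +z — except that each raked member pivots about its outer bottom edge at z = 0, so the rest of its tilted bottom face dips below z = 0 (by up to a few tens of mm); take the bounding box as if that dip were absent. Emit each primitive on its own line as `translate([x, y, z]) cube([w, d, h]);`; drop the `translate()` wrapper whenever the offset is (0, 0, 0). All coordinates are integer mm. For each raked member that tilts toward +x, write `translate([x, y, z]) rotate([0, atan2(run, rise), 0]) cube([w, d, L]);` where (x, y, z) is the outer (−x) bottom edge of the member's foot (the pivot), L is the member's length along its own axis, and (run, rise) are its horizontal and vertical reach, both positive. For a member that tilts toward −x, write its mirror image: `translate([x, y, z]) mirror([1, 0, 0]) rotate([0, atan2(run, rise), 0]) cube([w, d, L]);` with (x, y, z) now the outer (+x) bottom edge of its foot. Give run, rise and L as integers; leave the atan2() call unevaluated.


translate([264, 0, 770]) cube([115, 1328, 75]);
translate([0, 40, 0]) rotate([0, atan2(264, 770), 0]) cube([35, 56, 814]);
translate([643, 40, 0]) mirror([1, 0, 0]) rotate([0, atan2(264, 770), 0]) cube([35, 56, 814]);
translate([0, 1232, 0]) rotate([0, atan2(264, 770), 0]) cube([35, 56, 814]);
translate([643, 1232, 0]) mirror([1, 0, 0]) rotate([0, atan2(264, 770), 0]) cube([35, 56, 814]);


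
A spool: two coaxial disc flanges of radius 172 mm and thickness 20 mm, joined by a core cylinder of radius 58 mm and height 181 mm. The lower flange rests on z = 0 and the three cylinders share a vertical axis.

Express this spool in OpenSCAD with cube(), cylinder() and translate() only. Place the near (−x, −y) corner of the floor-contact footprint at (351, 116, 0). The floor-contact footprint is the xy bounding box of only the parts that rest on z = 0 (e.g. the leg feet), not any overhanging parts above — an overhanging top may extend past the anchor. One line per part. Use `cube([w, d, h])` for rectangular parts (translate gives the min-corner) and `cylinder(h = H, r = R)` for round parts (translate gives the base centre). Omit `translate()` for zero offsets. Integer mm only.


translate([523, 288, 0]) cylinder(h = 20, r = 172);
translate([523, 288, 20]) cylinder(h = 181, r = 58);
translate([523, 288, 201]) cylinder(h = 20, r = 172);


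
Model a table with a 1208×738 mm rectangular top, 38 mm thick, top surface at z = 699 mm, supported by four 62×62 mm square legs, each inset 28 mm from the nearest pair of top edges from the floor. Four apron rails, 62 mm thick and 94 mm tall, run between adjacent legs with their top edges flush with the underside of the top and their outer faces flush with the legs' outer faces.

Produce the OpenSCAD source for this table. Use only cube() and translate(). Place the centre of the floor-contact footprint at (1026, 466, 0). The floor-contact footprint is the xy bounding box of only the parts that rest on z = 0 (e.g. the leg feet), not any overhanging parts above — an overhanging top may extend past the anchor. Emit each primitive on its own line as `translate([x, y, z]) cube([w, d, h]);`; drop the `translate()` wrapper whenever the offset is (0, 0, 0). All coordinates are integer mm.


translate([422, 97, 661]) cube([1208, 738, 38]);
translate([450, 125, 0]) cube([62, 62, 661]);
translate([1540, 125, 0]) cube([62, 62, 661]);
translate([450, 745, 0]) cube([62, 62, 661]);
translate([1540, 745, 0]) cube([62, 62, 661]);
translate([512, 125, 567]) cube([1028, 62, 94]);
translate([512, 745, 567]) cube([1028, 62, 94]);
translate([450, 187, 567]) cube([62, 558, 94]);
translate([1540, 187, 567]) cube([62, 558, 94]);


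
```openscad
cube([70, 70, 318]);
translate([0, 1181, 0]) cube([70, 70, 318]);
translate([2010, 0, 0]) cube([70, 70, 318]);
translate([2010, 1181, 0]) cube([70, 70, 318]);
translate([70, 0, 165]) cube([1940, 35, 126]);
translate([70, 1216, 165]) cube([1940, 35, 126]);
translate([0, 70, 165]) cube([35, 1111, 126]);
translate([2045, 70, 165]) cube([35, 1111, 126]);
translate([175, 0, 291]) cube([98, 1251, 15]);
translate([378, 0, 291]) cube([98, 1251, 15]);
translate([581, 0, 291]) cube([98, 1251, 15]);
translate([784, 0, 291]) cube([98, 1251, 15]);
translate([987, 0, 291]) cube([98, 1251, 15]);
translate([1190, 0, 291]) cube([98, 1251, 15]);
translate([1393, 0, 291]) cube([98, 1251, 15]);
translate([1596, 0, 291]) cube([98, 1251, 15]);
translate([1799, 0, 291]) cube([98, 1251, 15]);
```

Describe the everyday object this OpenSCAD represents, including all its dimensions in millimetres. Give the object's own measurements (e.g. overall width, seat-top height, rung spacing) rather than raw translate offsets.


A bed frame 2080 mm long (x) by 1251 mm wide (y). Four 70×70 mm corner posts, 318 mm tall, at the corners of the footprint. Four rails of 35 mm thickness and 126 mm height run between adjacent posts with their undersides at z = 165 mm, their outer faces flush with the outside of the frame (the two x-running rails run between the posts' inner faces; the two y-running rails run between the posts' inner faces). 9 slats, each 98 mm wide (x) and 15 mm thick, lie across the top of the two x-running rails, running the full 1251 mm width of the frame in y; along x they sit between the end posts with a 105 mm gap after the −x posts and between neighbouring slats, leaving 113 mm before the +x posts.


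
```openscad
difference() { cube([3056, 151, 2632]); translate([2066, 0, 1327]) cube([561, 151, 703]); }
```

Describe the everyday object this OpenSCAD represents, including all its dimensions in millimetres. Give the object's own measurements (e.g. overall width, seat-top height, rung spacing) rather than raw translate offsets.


A wall 3056 mm long (x), 151 mm thick (y), 2632 mm tall, with a rectangular window opening cut through it. The opening is 561 mm wide and 703 mm tall; its sill is at z = 1327 mm and its near (−x) edge is 2066 mm from the wall's −x end. The opening passes through the full wall thickness.


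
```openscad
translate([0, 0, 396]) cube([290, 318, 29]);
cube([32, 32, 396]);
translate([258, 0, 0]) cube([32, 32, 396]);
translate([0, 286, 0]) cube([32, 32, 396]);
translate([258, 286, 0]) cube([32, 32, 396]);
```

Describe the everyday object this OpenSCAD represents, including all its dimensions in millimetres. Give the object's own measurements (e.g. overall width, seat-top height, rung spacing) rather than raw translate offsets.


A four-legged stool. The seat is a 290×318×29 mm slab whose top surface is at z = 425 mm; four square legs, each 32×32 mm in cross-section, run from the floor (z = 0) to the underside of the seat, each flush with a corner of the seat.


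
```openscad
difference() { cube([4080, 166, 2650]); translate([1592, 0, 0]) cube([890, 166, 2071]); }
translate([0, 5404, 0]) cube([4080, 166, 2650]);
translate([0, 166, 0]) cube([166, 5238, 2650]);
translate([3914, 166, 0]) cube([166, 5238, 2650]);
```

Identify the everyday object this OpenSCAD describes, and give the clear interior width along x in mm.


A single room. The interior width is 3748 mm.

Four walls enclosing a rectangle with a door in the front wall — a room. Outside width 4080 minus two 166 mm walls gives 3748 mm.


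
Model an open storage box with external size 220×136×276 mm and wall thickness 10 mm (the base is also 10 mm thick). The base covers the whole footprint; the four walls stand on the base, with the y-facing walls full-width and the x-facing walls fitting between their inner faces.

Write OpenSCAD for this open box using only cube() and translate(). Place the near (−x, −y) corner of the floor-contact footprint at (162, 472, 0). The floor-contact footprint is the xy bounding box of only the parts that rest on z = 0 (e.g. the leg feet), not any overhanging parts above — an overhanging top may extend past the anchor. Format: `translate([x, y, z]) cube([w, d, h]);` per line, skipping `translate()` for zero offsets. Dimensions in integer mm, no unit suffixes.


translate([162, 472, 0]) cube([220, 136, 10]);
translate([162, 472, 10]) cube([220, 10, 266]);
translate([162, 598, 10]) cube([220, 10, 266]);
translate([162, 482, 10]) cube([10, 116, 266]);
translate([372, 482, 10]) cube([10, 116, 266]);


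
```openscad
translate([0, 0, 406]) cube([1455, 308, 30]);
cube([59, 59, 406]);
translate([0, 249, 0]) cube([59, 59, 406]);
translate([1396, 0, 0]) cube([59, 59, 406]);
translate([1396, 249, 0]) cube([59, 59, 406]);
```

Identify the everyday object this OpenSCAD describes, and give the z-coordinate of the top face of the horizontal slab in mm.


A bench. The seat-top height is 436 mm.

A long slab on four corner posts — a bench. The slab sits at z = 406 with thickness 30, so the top is 406 + 30 = 436 mm.


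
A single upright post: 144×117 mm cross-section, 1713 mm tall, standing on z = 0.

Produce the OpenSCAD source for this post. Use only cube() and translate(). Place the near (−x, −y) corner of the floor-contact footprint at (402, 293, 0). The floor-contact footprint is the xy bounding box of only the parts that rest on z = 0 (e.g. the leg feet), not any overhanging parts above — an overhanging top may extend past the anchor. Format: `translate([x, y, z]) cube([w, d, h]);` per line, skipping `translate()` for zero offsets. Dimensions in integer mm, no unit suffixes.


translate([402, 293, 0]) cube([144, 117, 1713]);


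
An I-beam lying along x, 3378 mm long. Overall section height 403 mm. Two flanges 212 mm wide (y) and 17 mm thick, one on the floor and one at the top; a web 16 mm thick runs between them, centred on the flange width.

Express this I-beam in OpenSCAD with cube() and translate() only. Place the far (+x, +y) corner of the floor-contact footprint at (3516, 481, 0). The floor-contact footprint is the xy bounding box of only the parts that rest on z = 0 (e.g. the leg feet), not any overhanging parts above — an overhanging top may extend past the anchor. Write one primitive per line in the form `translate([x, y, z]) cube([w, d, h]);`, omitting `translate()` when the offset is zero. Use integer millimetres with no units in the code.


translate([138, 269, 0]) cube([3378, 212, 17]);
translate([138, 367, 17]) cube([3378, 16, 369]);
translate([138, 269, 386]) cube([3378, 212, 17]);


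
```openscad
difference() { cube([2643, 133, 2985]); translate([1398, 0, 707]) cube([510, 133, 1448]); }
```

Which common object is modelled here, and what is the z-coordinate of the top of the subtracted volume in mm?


A wall with a window opening. The window head height is 2155 mm.

A wall with a rectangular opening subtracted — a window. Sill at z = 707, opening 1448 mm tall, so the head is at 707 + 1448 = 2155 mm.


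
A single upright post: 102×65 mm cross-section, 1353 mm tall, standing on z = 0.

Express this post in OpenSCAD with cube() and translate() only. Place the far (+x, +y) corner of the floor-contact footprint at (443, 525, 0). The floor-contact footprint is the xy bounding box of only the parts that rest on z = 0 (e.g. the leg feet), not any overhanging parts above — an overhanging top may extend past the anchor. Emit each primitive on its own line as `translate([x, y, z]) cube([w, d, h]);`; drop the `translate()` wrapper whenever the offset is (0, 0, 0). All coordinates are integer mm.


translate([341, 460, 0]) cube([102, 65, 1353]);


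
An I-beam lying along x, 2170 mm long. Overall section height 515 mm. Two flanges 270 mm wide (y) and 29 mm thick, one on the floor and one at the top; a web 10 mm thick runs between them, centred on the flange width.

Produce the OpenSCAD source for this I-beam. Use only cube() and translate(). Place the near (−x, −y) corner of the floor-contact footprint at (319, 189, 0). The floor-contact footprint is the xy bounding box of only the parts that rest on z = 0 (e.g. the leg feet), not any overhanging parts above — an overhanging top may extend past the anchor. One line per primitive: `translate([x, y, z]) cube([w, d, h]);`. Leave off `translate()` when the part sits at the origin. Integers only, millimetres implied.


translate([319, 189, 0]) cube([2170, 270, 29]);
translate([319, 319, 29]) cube([2170, 10, 457]);
translate([319, 189, 486]) cube([2170, 270, 29]);


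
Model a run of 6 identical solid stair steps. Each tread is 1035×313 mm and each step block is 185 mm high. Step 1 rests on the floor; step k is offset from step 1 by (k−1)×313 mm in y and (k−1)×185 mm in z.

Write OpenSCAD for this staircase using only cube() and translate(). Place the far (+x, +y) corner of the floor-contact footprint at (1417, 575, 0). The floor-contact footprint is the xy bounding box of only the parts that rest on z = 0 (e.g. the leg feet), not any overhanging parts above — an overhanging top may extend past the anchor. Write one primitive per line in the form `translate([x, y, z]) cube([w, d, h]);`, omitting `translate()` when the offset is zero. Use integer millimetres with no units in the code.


translate([382, 262, 0]) cube([1035, 313, 185]);
translate([382, 575, 185]) cube([1035, 313, 185]);
translate([382, 888, 370]) cube([1035, 313, 185]);
translate([382, 1201, 555]) cube([1035, 313, 185]);
translate([382, 1514, 740]) cube([1035, 313, 185]);
translate([382, 1827, 925]) cube([1035, 313, 185]);


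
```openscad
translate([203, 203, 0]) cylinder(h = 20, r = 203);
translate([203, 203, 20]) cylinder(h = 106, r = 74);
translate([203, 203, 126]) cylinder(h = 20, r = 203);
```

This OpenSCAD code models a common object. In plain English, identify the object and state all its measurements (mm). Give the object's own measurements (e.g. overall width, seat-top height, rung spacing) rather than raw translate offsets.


A spool: two coaxial disc flanges of radius 203 mm and thickness 20 mm, joined by a core cylinder of radius 74 mm and height 106 mm. The lower flange rests on z = 0 and the three cylinders share a vertical axis.


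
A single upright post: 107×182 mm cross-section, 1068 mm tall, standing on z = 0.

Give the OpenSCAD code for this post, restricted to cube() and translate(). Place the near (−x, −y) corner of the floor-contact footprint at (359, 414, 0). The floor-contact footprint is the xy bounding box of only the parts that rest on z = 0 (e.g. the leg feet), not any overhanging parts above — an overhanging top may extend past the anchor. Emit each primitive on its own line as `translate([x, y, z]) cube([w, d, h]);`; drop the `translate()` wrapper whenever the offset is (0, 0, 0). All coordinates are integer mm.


translate([359, 414, 0]) cube([107, 182, 1068]);


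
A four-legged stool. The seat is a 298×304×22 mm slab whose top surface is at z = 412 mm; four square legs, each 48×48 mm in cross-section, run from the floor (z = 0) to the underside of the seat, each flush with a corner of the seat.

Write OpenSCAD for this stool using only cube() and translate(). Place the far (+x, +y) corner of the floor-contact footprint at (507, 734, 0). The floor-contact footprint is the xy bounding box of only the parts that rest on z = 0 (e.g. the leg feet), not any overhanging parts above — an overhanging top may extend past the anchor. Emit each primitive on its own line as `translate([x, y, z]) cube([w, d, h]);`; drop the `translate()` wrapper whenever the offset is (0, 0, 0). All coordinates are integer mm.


translate([209, 430, 390]) cube([298, 304, 22]);
translate([209, 430, 0]) cube([48, 48, 390]);
translate([459, 430, 0]) cube([48, 48, 390]);
translate([209, 686, 0]) cube([48, 48, 390]);
translate([459, 686, 0]) cube([48, 48, 390]);
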